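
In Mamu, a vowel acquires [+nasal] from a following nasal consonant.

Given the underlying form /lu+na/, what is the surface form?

[lũna]

/u/ sits next to the nasal /n/ and is therefore nasalised to [ũ].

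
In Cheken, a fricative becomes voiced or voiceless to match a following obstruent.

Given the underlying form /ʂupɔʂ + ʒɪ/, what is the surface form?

[ʂupɔʐʒɪ]

/ʂ/ is a voiceless retroflex fricative. The following trigger /ʒ/ is voiced, so /ʂ/ must become voiced as well.
A voiced retroflex fricative is [ʐ], so the surface segment is [ʐ].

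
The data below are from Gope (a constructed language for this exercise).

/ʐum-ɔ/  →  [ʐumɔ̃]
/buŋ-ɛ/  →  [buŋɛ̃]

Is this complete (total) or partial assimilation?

The vowel /ɔ/ surfaces as nasalised [ɔ̃] next to the preceding nasal /m/ — it has acquired the [+nasal] feature of its neighbour.
Likewise in the remaining data: /ɛ/ → [ɛ̃] after /ŋ/ — each time a vowel is nasalised next to a preceding nasal.

partial assimilation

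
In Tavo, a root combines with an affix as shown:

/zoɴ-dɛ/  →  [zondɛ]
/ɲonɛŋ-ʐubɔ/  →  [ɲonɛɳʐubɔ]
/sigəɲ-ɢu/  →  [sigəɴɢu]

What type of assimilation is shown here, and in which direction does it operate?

Comparing underlying and surface forms, /ɴ/ → [n] is the alternation; the neighbouring /d/ is constant.
/ɴ/ is uvular while /d/ is alveolar; the output [n] is alveolar, matching the trigger — so the feature that spreads is place.
Manner and voice are unchanged, so the assimilation is partial, not total.
Checking the remaining alternations: /ŋ/ → [ɳ] before /ʐ/ (velar → retroflex, matching retroflex); /ɲ/ → [ɴ] before /ɢ/ (palatal → uvular, matching uvular) — only place changes, and always toward the following segment.
The trigger is the following segment, so the direction is regressive (anticipatory).

regressive place assimilation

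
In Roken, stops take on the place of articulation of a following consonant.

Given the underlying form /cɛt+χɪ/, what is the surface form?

/t/ is a voiceless alveolar stop. The following trigger /χ/ is uvular, so /t/ must become uvular as well.
A voiceless uvular stop is [q], so the surface segment is [q].

[cɛqχɪ]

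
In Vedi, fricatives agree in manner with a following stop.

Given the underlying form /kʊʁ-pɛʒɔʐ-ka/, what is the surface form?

[kʊɢpɛʒɔɖka]

The rule targets /ʁ/ (voiced uvular fricative), which sits before the trigger /p/ (stop).
The voiced uvular stop is [ɢ], so /ʁ/ → [ɢ].
The same rule applies at the second boundary: /ʐ/ → [ɖ] next to /k/.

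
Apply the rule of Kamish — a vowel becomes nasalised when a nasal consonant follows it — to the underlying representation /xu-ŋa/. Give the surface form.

/u/ sits next to the nasal /ŋ/ and is therefore nasalised to [ũ].

[xũŋa]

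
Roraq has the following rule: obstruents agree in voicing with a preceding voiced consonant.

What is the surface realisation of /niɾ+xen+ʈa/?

/x/ is a voiceless velar fricative. The preceding trigger /ɾ/ is voiced, so /x/ must become voiced as well.
Changing only its voicing to voiced gives [ɣ] — the voiced velar fricative.
The same rule applies at the second boundary: /ʈ/ → [ɖ] next to /n/.

[niɾɣenɖa]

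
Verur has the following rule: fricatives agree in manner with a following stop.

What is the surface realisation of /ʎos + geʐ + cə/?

[ʎotgeɖcə]

/s/ is a voiceless alveolar fricative. The following trigger /g/ is a stop, so /s/ must become a stop as well.
The voiceless alveolar stop is [t], so /s/ → [t].
At the second juncture, /ʐ/ likewise becomes [ɖ] adjacent to /c/.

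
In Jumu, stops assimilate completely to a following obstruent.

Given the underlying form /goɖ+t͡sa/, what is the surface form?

/ɖ/ is the segment targeted by the rule; it sits immediately before /t͡s/, so it assimilates completely and surfaces as [t͡s].

[got͡st͡sa]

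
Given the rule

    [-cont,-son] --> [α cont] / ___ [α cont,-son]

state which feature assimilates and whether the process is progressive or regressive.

regressive manner assimilation

The rule copies [cont] (continuancy) from the environment onto the target stops; since [±cont] encodes the stop/fricative manner contrast, the assimilating dimension is manner.
The conditioning segment sits to the right of the focus bar, meaning the trigger follows the segment that changes — regressive assimilation.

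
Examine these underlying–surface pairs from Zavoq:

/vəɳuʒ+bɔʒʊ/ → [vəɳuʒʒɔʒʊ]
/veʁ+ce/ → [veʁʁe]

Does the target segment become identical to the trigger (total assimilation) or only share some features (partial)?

Underlying /b/ is realised as [ʒ] next to /ʒ/; /ʒ/ itself does not change.
The output [ʒ] is identical to the trigger /ʒ/ — every feature (place, manner, voicing) has been copied — so this is total assimilation.
The other form behaves the same way: /c/ → [ʁ] after /ʁ/ — in each case the output is a copy of the preceding consonant.

total assimilation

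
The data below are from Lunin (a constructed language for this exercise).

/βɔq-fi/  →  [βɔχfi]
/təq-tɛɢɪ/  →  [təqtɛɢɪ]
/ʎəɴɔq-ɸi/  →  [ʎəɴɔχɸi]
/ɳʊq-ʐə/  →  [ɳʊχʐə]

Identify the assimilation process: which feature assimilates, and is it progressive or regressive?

regressive manner assimilation

The segment that alternates is /q/, which surfaces as [χ] when adjacent to /f/.
/q/ is a stop while /f/ is a fricative; the output [χ] is a fricative, matching the trigger — so the feature that spreads is manner.
Place and voice are unchanged, so the assimilation is partial, not total.
The same holds elsewhere in the data: /q/ → [χ] before /ɸ/ (stop → fricative, matching a fricative); /q/ → [χ] before /ʐ/ (stop → fricative, matching a fricative) — only manner changes, and always toward the following segment.
Nothing changes in [təqtɛɢɪ]: there the adjacent consonants already agree in manner (/q/ and /t/ are both stops), so this form is consistent with the same rule.
Since the segment that changes precedes the conditioning segment, the assimilation is regressive.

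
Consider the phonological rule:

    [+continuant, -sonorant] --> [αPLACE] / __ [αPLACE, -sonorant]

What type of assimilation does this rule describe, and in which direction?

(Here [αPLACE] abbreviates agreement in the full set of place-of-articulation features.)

regressive place assimilation

The rule copies the place features (abbreviated [PLACE]) from the environment onto the target, so the assimilating feature is place.
The conditioning segment sits to the right of the focus bar, meaning the trigger follows the segment that changes — regressive assimilation.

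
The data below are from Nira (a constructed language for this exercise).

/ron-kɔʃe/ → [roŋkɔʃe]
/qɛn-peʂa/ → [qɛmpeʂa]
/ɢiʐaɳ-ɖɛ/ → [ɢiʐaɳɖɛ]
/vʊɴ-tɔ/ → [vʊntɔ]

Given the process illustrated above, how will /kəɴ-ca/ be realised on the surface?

[kəɲca]

The data show regressive place assimilation: /n/ → [ŋ] before /k/; /n/ → [m] before /p/; /ɴ/ → [n] before /t/. In each pair only place changes, matching the following consonant, while manner and voice stay constant.
Nothing changes in [ɢiʐaɳɖɛ]: there the adjacent consonants already agree in place (/ɳ/ and /ɖ/ are both retroflex), so this form is consistent with the same rule.
/ɴ/ is a voiced uvular nasal. The following trigger /c/ is palatal, so /ɴ/ must become palatal as well.
Changing only its place to palatal gives [ɲ] — the voiced palatal nasal.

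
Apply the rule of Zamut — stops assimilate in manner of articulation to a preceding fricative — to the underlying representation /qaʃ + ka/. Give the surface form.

/k/ is a voiceless velar stop. The preceding trigger /ʃ/ is a fricative, so /k/ must become a fricative as well.
The voiceless velar fricative is [x], so /k/ → [x].

[qaʃxa]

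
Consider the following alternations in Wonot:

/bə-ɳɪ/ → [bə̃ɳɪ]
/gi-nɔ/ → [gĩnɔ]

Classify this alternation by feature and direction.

regressive nasality assimilation (vowel nasalisation)

The vowel /ə/ surfaces as nasalised [ə̃] next to the following nasal /ɳ/ — it has acquired the [+nasal] feature of its neighbour.
The other form shows the same pattern: /i/ → [ĩ] before /n/ — each time a vowel is nasalised next to a following nasal.
Because the conditioning nasal is to the right of the vowel that changes, the process is regressive (anticipatory).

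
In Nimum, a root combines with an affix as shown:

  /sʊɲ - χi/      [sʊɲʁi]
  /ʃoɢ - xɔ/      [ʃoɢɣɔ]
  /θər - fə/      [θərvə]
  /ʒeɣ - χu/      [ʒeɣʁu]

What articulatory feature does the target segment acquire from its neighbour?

voicing

Underlying /χ/ is realised as [ʁ] next to /ɲ/; /ɲ/ itself does not change.
/χ/ is voiceless while /ɲ/ is voiced; the output [ʁ] is voiced, matching the trigger — so the feature that spreads is voicing.
The same holds elsewhere in the data: /x/ → [ɣ] after /ɢ/ (voiceless → voiced, matching voiced); /f/ → [v] after /r/ (voiceless → voiced, matching voiced); /χ/ → [ʁ] after /ɣ/ (voiceless → voiced, matching voiced) — only voicing changes, and always toward the preceding segment.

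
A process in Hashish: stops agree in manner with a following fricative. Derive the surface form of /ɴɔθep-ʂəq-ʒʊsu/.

The rule targets /p/ (voiceless bilabial stop), which sits before the trigger /ʂ/ (fricative).
The voiceless bilabial fricative is [ɸ], so /p/ → [ɸ].
The same rule applies at the second boundary: /q/ → [χ] next to /ʒ/.

[ɴɔθeɸʂəχʒʊsu]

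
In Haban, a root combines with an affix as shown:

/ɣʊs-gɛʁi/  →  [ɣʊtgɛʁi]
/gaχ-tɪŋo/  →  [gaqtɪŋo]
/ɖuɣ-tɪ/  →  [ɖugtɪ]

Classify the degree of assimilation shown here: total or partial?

Underlying /s/ is realised as [t] next to /g/; /g/ itself does not change.
The change fricative → stop matches the manner of the following /g/, identifying this as manner assimilation.
Place and voice are unchanged, so the assimilation is partial, not total.
Checking the remaining alternations: /χ/ → [q] before /t/ (fricative → stop, matching a stop); /ɣ/ → [g] before /t/ (fricative → stop, matching a stop) — only manner changes, and always toward the following segment.

partial assimilation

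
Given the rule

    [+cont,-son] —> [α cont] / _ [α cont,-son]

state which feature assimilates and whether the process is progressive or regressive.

The rule copies [cont] (continuancy) from the environment onto the target fricatives; since [±cont] encodes the stop/fricative manner contrast, the assimilating dimension is manner.
The conditioning segment sits to the right of the focus bar, meaning the trigger follows the segment that changes — regressive assimilation.

regressive manner assimilation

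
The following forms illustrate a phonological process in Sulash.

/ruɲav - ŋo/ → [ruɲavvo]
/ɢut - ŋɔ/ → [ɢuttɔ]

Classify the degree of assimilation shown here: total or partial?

Underlying /ŋ/ is realised as [v] next to /v/; /v/ itself does not change.
The output [v] is identical to the trigger /v/ — every feature (place, manner, voicing) has been copied — so this is total assimilation.
The other form behaves the same way: /ŋ/ → [t] after /t/ — in each case the output is a copy of the preceding consonant.

total assimilation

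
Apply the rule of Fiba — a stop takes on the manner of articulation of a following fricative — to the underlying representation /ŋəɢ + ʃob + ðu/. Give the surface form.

[ŋəʁʃoβðu]

The rule targets /ɢ/ (voiced uvular stop), which sits before the trigger /ʃ/ (fricative).
A voiced uvular fricative is [ʁ], so the surface segment is [ʁ].
The same rule applies at the second boundary: /b/ → [β] next to /ð/.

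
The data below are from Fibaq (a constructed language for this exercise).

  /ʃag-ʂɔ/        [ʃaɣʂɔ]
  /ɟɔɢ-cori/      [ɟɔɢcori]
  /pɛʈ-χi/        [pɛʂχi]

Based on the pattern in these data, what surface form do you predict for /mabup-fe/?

The data show regressive manner assimilation: /g/ → [ɣ] before /ʂ/; /ʈ/ → [ʂ] before /χ/. In each pair only manner changes, matching the following consonant, while place and voice stay constant.
Nothing changes in [ɟɔɢcori]: there the adjacent consonants already agree in manner (/ɢ/ and /c/ are both stops), so this form is consistent with the same rule.
The rule targets /p/ (voiceless bilabial stop), which sits before the trigger /f/ (fricative).
The voiceless bilabial fricative is [ɸ], so /p/ → [ɸ].

[mabuɸfe]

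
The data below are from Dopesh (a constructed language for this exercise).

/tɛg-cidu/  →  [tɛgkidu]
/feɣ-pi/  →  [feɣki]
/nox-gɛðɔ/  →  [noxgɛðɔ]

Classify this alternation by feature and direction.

progressive place assimilation

Comparing underlying and surface forms, /c/ → [k] is the alternation; the neighbouring /g/ is constant.
The change palatal → velar matches the place of the preceding /g/, identifying this as place assimilation.
Manner and voice are unchanged, so the assimilation is partial, not total.
The other alternating form patterns the same way: /p/ → [k] after /ɣ/ (bilabial → velar, matching velar) — only place changes, and always toward the preceding segment.
No alternation appears in [noxgɛðɔ]: there the adjacent consonants already agree in place (/g/ and /x/ are both velar), so this form is consistent with the same rule.
The trigger is the preceding segment, so the direction is progressive (perseverative).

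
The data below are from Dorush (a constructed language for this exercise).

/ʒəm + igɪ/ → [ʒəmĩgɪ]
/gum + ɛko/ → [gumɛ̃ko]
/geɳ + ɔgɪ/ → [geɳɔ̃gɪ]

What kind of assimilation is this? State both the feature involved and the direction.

The vowel /i/ surfaces as nasalised [ĩ] next to the preceding nasal /m/ — it has acquired the [+nasal] feature of its neighbour.
Likewise in the remaining data: /ɛ/ → [ɛ̃] after /m/; /ɔ/ → [ɔ̃] after /ɳ/ — each time a vowel is nasalised next to a preceding nasal.
Because the conditioning nasal is to the left of the vowel that changes, the process is progressive (perseverative).

progressive nasality assimilation (vowel nasalisation)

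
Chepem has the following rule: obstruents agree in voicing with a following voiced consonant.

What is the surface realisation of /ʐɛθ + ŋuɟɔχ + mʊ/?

The rule targets /θ/ (voiceless dental fricative), which sits before the trigger /ŋ/ (voiced).
A voiced dental fricative is [ð], so the surface segment is [ð].
The same rule applies at the second boundary: /χ/ → [ʁ] next to /m/.

[ʐɛðŋuɟɔʁmʊ]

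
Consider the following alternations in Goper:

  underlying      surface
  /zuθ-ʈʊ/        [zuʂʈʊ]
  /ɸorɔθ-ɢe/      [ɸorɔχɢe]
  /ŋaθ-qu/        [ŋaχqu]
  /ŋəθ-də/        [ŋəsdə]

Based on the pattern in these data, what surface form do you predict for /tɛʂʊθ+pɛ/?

[tɛʂʊɸpɛ]

The data show regressive place assimilation: /θ/ → [ʂ] before /ʈ/; /θ/ → [χ] before /ɢ/; /θ/ → [χ] before /q/; /θ/ → [s] before /d/. In each pair only place changes, matching the following consonant, while manner and voice stay constant.
/θ/ is a voiceless dental fricative. The following trigger /p/ is bilabial, so /θ/ must become bilabial as well.
The voiceless bilabial fricative is [ɸ], so /θ/ → [ɸ].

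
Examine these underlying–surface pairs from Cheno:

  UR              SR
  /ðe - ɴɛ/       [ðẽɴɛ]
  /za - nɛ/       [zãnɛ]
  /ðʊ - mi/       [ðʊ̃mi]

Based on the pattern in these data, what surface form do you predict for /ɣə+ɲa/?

The data show regressive nasality assimilation (vowel nasalisation): /e/ → [ẽ] before /ɴ/; /a/ → [ã] before /n/; /ʊ/ → [ʊ̃] before /m/ — a vowel is nasalised by an immediately following nasal consonant.
/ə/ sits next to the nasal /ɲ/ and is therefore nasalised to [ə̃].

[ɣə̃ɲa]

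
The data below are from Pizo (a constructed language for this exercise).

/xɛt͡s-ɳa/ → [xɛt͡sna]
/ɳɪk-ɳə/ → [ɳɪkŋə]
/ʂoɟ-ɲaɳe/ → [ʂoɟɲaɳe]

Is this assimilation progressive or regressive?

progressive

Comparing underlying and surface forms, /ɳ/ → [n] is the alternation; the neighbouring /t͡s/ is constant.
The change retroflex → alveolar matches the place of the preceding /t͡s/, identifying this as place assimilation.
The other alternating form patterns the same way: /ɳ/ → [ŋ] after /k/ (retroflex → velar, matching velar) — only place changes, and always toward the preceding segment.
No alternation appears in [ʂoɟɲaɳe]: there the adjacent consonants already agree in place (/ɲ/ and /ɟ/ are both palatal), so this form is consistent with the same rule.
Since the segment that changes follows the conditioning segment, the assimilation is progressive.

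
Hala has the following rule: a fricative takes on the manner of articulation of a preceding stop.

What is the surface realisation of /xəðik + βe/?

/β/ is a voiced bilabial fricative. The preceding trigger /k/ is a stop, so /β/ must become a stop as well.
The voiced bilabial stop is [b], so /β/ → [b].

[xəðikbe]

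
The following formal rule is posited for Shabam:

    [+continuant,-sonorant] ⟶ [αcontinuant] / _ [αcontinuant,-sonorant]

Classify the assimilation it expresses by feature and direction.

regressive manner assimilation

The rule copies [continuant] (continuancy) from the environment onto the target fricatives; since [±continuant] encodes the stop/fricative manner contrast, the assimilating dimension is manner.
Since the environment is written after the underscore, the trigger follows the target; the direction is regressive.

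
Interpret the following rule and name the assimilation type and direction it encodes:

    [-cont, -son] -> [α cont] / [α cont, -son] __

The shared variable α links the value of [cont] on the target to that of the neighbouring obstruent. [cont] distinguishes stops from fricatives — a manner-of-articulation feature — so this is manner assimilation.
The conditioning segment sits to the left of the focus bar, meaning the trigger precedes the segment that changes — progressive assimilation.

progressive manner assimilation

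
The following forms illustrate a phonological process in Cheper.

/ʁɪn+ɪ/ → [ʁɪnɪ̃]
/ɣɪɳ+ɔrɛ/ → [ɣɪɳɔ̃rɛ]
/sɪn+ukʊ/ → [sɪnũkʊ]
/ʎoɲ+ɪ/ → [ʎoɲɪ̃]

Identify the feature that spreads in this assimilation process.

The vowel /ɪ/ surfaces as nasalised [ɪ̃] next to the preceding nasal /n/ — it has acquired the [+nasal] feature of its neighbour.
Likewise in the remaining data: /ɔ/ → [ɔ̃] after /ɳ/; /u/ → [ũ] after /n/; /ɪ/ → [ɪ̃] after /ɲ/ — each time a vowel is nasalised next to a preceding nasal.

nasality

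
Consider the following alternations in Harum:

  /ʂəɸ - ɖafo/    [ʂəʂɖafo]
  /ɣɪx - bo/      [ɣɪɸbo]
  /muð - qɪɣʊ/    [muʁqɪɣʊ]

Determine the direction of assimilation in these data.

regressive

Comparing underlying and surface forms, /ɸ/ → [ʂ] is the alternation; the neighbouring /ɖ/ is constant.
/ɸ/ is bilabial while /ɖ/ is retroflex; the output [ʂ] is retroflex, matching the trigger — so the feature that spreads is place.
The same holds elsewhere in the data: /x/ → [ɸ] before /b/ (velar → bilabial, matching bilabial); /ð/ → [ʁ] before /q/ (dental → uvular, matching uvular) — only place changes, and always toward the following segment.
The trigger is the following segment, so the direction is regressive (anticipatory).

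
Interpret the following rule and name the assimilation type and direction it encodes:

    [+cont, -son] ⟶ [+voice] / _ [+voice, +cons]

regressive voicing assimilation

The target ([+cont, -son], fricatives) acquires [+voice] next to a voiced consonant ([+voice, +cons]) — it takes on the voicing of its neighbour, so the feature that spreads is voicing.
Since the environment is written after the underscore, the trigger follows the target; the direction is regressive.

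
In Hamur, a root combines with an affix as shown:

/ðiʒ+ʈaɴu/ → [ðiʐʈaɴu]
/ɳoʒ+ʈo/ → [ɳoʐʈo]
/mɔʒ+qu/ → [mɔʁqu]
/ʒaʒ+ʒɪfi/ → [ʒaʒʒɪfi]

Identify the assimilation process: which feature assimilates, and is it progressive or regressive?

regressive place assimilation

Comparing underlying and surface forms, /ʒ/ → [ʐ] is the alternation; the neighbouring /ʈ/ is constant.
/ʒ/ is postalveolar while /ʈ/ is retroflex; the output [ʐ] is retroflex, matching the trigger — so the feature that spreads is place.
Manner and voice are unchanged, so the assimilation is partial, not total.
Checking the remaining alternation: /ʒ/ → [ʁ] before /q/ (postalveolar → uvular, matching uvular) — only place changes, and always toward the following segment.
No alternation appears in [ʒaʒʒɪfi]: there the adjacent consonants already agree in place (/ʒ/ and /ʒ/ are both postalveolar), so this form is consistent with the same rule.
The trigger is the following segment, so the direction is regressive (anticipatory).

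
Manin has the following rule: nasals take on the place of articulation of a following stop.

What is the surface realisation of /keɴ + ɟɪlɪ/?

[keɲɟɪlɪ]

The rule targets /ɴ/ (voiced uvular nasal), which sits before the trigger /ɟ/ (palatal).
A voiced palatal nasal is [ɲ], so the surface segment is [ɲ].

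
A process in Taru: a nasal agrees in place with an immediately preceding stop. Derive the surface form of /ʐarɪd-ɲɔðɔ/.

[ʐarɪdnɔðɔ]

The rule targets /ɲ/ (voiced palatal nasal), which sits after the trigger /d/ (alveolar).
A voiced alveolar nasal is [n], so the surface segment is [n].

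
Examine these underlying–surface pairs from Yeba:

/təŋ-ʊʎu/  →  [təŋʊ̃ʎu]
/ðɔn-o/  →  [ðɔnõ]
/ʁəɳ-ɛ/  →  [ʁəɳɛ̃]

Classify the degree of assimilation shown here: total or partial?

partial assimilation

The vowel /ʊ/ surfaces as nasalised [ʊ̃] next to the preceding nasal /ŋ/ — it has acquired the [+nasal] feature of its neighbour.
Likewise in the remaining data: /o/ → [õ] after /n/; /ɛ/ → [ɛ̃] after /ɳ/ — each time a vowel is nasalised next to a preceding nasal.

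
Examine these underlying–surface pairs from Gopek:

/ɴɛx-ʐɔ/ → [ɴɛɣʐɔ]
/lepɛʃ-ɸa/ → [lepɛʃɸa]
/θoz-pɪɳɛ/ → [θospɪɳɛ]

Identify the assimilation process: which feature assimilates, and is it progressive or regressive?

regressive voicing assimilation

Underlying /x/ is realised as [ɣ] next to /ʐ/; /ʐ/ itself does not change.
/x/ is voiceless while /ʐ/ is voiced; the output [ɣ] is voiced, matching the trigger — so the feature that spreads is voicing.
Place and manner are unchanged, so the assimilation is partial, not total.
Checking the remaining alternation: /z/ → [s] before /p/ (voiced → voiceless, matching voiceless) — only voicing changes, and always toward the following segment.
No alternation appears in [lepɛʃɸa]: there the adjacent consonants already agree in voicing (/ʃ/ and /ɸ/ are both voiceless), so this form is consistent with the same rule.
Since the segment that changes precedes the conditioning segment, the assimilation is regressive.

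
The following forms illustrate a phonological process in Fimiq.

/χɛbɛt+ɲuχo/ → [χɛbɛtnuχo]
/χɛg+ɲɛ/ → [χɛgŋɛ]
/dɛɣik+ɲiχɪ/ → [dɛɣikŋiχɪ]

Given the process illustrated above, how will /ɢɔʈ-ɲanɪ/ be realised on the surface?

[ɢɔʈɳanɪ]

The data show progressive place assimilation: /ɲ/ → [n] after /t/; /ɲ/ → [ŋ] after /g/; /ɲ/ → [ŋ] after /k/. In each pair only place changes, matching the preceding consonant, while manner and voice stay constant.
/ɲ/ is a voiced palatal nasal. The preceding trigger /ʈ/ is retroflex, so /ɲ/ must become retroflex as well.
Changing only its place to retroflex gives [ɳ] — the voiced retroflex nasal.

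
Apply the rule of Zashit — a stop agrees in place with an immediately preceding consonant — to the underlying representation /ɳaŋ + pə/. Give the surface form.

[ɳaŋkə]

/p/ is a voiceless bilabial stop. The preceding trigger /ŋ/ is velar, so /p/ must become velar as well.
The voiceless velar stop is [k], so /p/ → [k].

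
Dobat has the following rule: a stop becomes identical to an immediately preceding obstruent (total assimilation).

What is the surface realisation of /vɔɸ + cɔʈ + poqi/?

[vɔɸɸɔʈʈoqi]

/c/ is the segment targeted by the rule; it sits immediately after /ɸ/, so it assimilates completely and surfaces as [ɸ].
At the second juncture, /p/ likewise becomes [ʈ] adjacent to /ʈ/.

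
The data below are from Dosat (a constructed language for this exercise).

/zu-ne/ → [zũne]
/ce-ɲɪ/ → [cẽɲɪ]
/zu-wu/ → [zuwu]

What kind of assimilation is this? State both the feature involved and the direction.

The vowel /u/ surfaces as nasalised [ũ] next to the following nasal /n/ — it has acquired the [+nasal] feature of its neighbour.
Likewise in the remaining data: /e/ → [ẽ] before /ɲ/ — each time a vowel is nasalised next to a following nasal.
No change occurs in [zuwu] because the vowel at the boundary is adjacent to an oral consonant, not a nasal (/u/ next to /w/).
Because the conditioning nasal is to the right of the vowel that changes, the process is regressive (anticipatory).

regressive nasality assimilation (vowel nasalisation)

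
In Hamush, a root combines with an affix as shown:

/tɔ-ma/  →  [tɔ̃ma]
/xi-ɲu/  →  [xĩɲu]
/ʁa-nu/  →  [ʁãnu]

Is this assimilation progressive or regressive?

The vowel /ɔ/ surfaces as nasalised [ɔ̃] next to the following nasal /m/ — it has acquired the [+nasal] feature of its neighbour.
Likewise in the remaining data: /i/ → [ĩ] before /ɲ/; /a/ → [ã] before /n/ — each time a vowel is nasalised next to a following nasal.
Because the conditioning nasal is to the right of the vowel that changes, the process is regressive (anticipatory).

regressive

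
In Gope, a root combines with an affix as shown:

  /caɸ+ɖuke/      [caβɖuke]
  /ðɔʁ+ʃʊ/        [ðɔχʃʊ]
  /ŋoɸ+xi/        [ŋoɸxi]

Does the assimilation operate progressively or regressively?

regressive

Comparing underlying and surface forms, /ɸ/ → [β] is the alternation; the neighbouring /ɖ/ is constant.
The change voiceless → voiced matches the voicing of the following /ɖ/, identifying this as voicing assimilation.
The other alternating form patterns the same way: /ʁ/ → [χ] before /ʃ/ (voiced → voiceless, matching voiceless) — only voicing changes, and always toward the following segment.
No alternation appears in [ŋoɸxi]: there the adjacent consonants already agree in voicing (/ɸ/ and /x/ are both voiceless), so this form is consistent with the same rule.
The trigger is the following segment, so the direction is regressive (anticipatory).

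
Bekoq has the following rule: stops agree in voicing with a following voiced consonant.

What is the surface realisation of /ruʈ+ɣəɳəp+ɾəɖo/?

[ruɖɣəɳəbɾəɖo]

The rule targets /ʈ/ (voiceless retroflex stop), which sits before the trigger /ɣ/ (voiced).
The voiced retroflex stop is [ɖ], so /ʈ/ → [ɖ].
The same rule applies at the second boundary: /p/ → [b] next to /ɾ/.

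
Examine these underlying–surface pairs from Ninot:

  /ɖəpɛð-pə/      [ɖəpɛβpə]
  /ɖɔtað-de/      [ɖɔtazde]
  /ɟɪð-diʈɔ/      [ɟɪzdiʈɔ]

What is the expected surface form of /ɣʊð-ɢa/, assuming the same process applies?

The data show regressive place assimilation: /ð/ → [β] before /p/; /ð/ → [z] before /d/. In each pair only place changes, matching the following consonant, while manner and voice stay constant.
/ð/ is a voiced dental fricative. The following trigger /ɢ/ is uvular, so /ð/ must become uvular as well.
Changing only its place to uvular gives [ʁ] — the voiced uvular fricative.

[ɣʊʁɢa]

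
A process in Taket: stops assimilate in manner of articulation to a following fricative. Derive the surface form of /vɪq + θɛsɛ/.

/q/ is a voiceless uvular stop. The following trigger /θ/ is a fricative, so /q/ must become a fricative as well.
The voiceless uvular fricative is [χ], so /q/ → [χ].

[vɪχθɛsɛ]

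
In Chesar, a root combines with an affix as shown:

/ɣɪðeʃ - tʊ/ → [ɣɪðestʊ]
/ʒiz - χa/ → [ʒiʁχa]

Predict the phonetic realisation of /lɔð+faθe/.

The data show regressive place assimilation: /ʃ/ → [s] before /t/; /z/ → [ʁ] before /χ/. In each pair only place changes, matching the following consonant, while manner and voice stay constant.
/ð/ is a voiced dental fricative. The following trigger /f/ is labiodental, so /ð/ must become labiodental as well.
A voiced labiodental fricative is [v], so the surface segment is [v].

[lɔvfaθe]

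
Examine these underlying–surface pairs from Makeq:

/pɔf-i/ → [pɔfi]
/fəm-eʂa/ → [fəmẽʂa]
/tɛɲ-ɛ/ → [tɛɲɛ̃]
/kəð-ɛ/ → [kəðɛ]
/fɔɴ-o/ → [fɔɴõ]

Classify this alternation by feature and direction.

progressive nasality assimilation (vowel nasalisation)

The vowel /e/ surfaces as nasalised [ẽ] next to the preceding nasal /m/ — it has acquired the [+nasal] feature of its neighbour.
The other forms show the same pattern: /ɛ/ → [ɛ̃] after /ɲ/; /o/ → [õ] after /ɴ/ — each time a vowel is nasalised next to a preceding nasal.
No change occurs in [pɔfi], [kəðɛ] because the vowel at the boundary is adjacent to an oral consonant, not a nasal (/i/ next to /f/; /ɛ/ next to /ð/).
Because the conditioning nasal is to the left of the vowel that changes, the process is progressive (perseverative).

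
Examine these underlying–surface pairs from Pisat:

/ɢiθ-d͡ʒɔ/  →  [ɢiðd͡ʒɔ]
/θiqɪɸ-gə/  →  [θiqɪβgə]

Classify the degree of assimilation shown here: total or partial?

Comparing underlying and surface forms, /θ/ → [ð] is the alternation; the neighbouring /d͡ʒ/ is constant.
The change voiceless → voiced matches the voicing of the following /d͡ʒ/, identifying this as voicing assimilation.
Place and manner are unchanged, so the assimilation is partial, not total.
Checking the remaining alternation: /ɸ/ → [β] before /g/ (voiceless → voiced, matching voiced) — only voicing changes, and always toward the following segment.

partial assimilation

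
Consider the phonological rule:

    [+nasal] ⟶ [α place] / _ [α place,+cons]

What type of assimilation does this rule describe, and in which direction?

The rule copies the place features (abbreviated [place]) from the environment onto the target, so the assimilating feature is place.
Since the environment is written after the underscore, the trigger follows the target; the direction is regressive.

regressive place assimilation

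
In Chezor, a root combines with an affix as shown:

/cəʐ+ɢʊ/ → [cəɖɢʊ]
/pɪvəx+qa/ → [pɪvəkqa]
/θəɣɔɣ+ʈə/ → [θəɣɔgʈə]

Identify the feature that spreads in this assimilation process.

Underlying /ʐ/ is realised as [ɖ] next to /ɢ/; /ɢ/ itself does not change.
/ʐ/ is a fricative while /ɢ/ is a stop; the output [ɖ] is a stop, matching the trigger — so the feature that spreads is manner.
The same holds elsewhere in the data: /x/ → [k] before /q/ (fricative → stop, matching a stop); /ɣ/ → [g] before /ʈ/ (fricative → stop, matching a stop) — only manner changes, and always toward the following segment.

manner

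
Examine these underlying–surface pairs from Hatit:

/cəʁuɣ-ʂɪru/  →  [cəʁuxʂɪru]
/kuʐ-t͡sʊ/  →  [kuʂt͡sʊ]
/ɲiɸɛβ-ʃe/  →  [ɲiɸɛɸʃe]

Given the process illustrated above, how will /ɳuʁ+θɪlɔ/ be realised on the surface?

[ɳuχθɪlɔ]

The data show regressive voicing assimilation: /ɣ/ → [x] before /ʂ/; /ʐ/ → [ʂ] before /t͡s/; /β/ → [ɸ] before /ʃ/. In each pair only voicing changes, matching the following consonant, while place and manner stay constant.
The rule targets /ʁ/ (voiced uvular fricative), which sits before the trigger /θ/ (voiceless).
A voiceless uvular fricative is [χ], so the surface segment is [χ].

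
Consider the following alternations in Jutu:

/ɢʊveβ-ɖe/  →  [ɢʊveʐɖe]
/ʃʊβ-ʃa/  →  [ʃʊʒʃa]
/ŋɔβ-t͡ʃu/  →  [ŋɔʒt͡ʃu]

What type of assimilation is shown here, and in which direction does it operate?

regressive place assimilation

Underlying /β/ is realised as [ʐ] next to /ɖ/; /ɖ/ itself does not change.
The change bilabial → retroflex matches the place of the following /ɖ/, identifying this as place assimilation.
Manner and voice are unchanged, so the assimilation is partial, not total.
Checking the remaining alternations: /β/ → [ʒ] before /ʃ/ (bilabial → postalveolar, matching postalveolar); /β/ → [ʒ] before /t͡ʃ/ (bilabial → postalveolar, matching postalveolar) — only place changes, and always toward the following segment.
Since the segment that changes precedes the conditioning segment, the assimilation is regressive.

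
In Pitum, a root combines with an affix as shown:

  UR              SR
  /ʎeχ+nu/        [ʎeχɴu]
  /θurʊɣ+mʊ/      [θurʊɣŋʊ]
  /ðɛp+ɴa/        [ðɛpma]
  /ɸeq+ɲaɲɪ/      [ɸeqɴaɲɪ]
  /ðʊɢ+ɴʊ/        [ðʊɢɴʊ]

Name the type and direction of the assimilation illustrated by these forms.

Comparing underlying and surface forms, /n/ → [ɴ] is the alternation; the neighbouring /χ/ is constant.
/n/ is alveolar while /χ/ is uvular; the output [ɴ] is uvular, matching the trigger — so the feature that spreads is place.
Manner and voice are unchanged, so the assimilation is partial, not total.
The same holds elsewhere in the data: /m/ → [ŋ] after /ɣ/ (bilabial → velar, matching velar); /ɴ/ → [m] after /p/ (uvular → bilabial, matching bilabial); /ɲ/ → [ɴ] after /q/ (palatal → uvular, matching uvular) — only place changes, and always toward the preceding segment.
No alternation appears in [ðʊɢɴʊ]: there the adjacent consonants already agree in place (/ɴ/ and /ɢ/ are both uvular), so this form is consistent with the same rule.
Since the segment that changes follows the conditioning segment, the assimilation is progressive.

progressive place assimilation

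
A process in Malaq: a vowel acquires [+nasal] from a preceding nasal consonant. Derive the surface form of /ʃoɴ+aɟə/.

[ʃoɴãɟə]

The vowel /a/ is adjacent to the preceding nasal /ɴ/, so it acquires [+nasal] and surfaces as [ã].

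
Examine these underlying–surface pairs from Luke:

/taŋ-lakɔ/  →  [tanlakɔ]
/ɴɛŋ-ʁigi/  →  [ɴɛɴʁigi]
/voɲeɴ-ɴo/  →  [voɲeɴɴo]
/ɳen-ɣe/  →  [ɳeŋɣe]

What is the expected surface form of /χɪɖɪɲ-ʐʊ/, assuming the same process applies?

[χɪɖɪɳʐʊ]

The data show regressive place assimilation: /ŋ/ → [n] before /l/; /ŋ/ → [ɴ] before /ʁ/; /n/ → [ŋ] before /ɣ/. In each pair only place changes, matching the following consonant, while manner and voice stay constant.
No alternation appears in [voɲeɴɴo]: there the adjacent consonants already agree in place (/ɴ/ and /ɴ/ are both uvular), so this form is consistent with the same rule.
/ɲ/ is a voiced palatal nasal. The following trigger /ʐ/ is retroflex, so /ɲ/ must become retroflex as well.
The voiced retroflex nasal is [ɳ], so /ɲ/ → [ɳ].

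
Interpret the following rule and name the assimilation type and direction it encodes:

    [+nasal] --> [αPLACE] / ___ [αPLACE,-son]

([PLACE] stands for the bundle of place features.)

The shared variable α links the value of the place features (abbreviated [PLACE]) on the target to the same value on the neighbouring segment, so place is the feature that assimilates.
The conditioning segment sits to the right of the focus bar, meaning the trigger follows the segment that changes — regressive assimilation.

regressive place assimilation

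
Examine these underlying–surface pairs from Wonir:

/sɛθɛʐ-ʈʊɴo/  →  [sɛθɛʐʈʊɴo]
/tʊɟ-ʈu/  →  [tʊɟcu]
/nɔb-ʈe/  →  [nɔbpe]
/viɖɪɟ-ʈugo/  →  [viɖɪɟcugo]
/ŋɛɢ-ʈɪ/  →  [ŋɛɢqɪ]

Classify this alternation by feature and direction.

The segment that alternates is /ʈ/, which surfaces as [c] when adjacent to /ɟ/.
The change retroflex → palatal matches the place of the preceding /ɟ/, identifying this as place assimilation.
Manner and voice are unchanged, so the assimilation is partial, not total.
The same holds elsewhere in the data: /ʈ/ → [p] after /b/ (retroflex → bilabial, matching bilabial); /ʈ/ → [q] after /ɢ/ (retroflex → uvular, matching uvular) — only place changes, and always toward the preceding segment.
No alternation appears in [sɛθɛʐʈʊɴo]: there the adjacent consonants already agree in place (/ʈ/ and /ʐ/ are both retroflex), so this form is consistent with the same rule.
The trigger is the preceding segment, so the direction is progressive (perseverative).

progressive place assimilation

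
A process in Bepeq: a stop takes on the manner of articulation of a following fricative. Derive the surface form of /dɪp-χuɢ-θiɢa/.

[dɪɸχuʁθiɢa]

The rule targets /p/ (voiceless bilabial stop), which sits before the trigger /χ/ (fricative).
Changing only its manner to fricative gives [ɸ] — the voiceless bilabial fricative.
The same rule applies at the second boundary: /ɢ/ → [ʁ] next to /θ/.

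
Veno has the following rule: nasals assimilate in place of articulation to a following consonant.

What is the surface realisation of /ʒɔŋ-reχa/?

[ʒɔnreχa]

/ŋ/ is a voiced velar nasal. The following trigger /r/ is alveolar, so /ŋ/ must become alveolar as well.
A voiced alveolar nasal is [n], so the surface segment is [n].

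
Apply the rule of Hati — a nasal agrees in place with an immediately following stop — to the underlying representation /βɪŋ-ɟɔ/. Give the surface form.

/ŋ/ is a voiced velar nasal. The following trigger /ɟ/ is palatal, so /ŋ/ must become palatal as well.
The voiced palatal nasal is [ɲ], so /ŋ/ → [ɲ].

[βɪɲɟɔ]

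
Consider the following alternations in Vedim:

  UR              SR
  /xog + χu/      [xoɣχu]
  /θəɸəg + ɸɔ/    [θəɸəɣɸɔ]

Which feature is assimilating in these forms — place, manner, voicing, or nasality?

The segment that alternates is /g/, which surfaces as [ɣ] when adjacent to /χ/.
/g/ is a stop while /χ/ is a fricative; the output [ɣ] is a fricative, matching the trigger — so the feature that spreads is manner.
The same holds elsewhere in the data: /g/ → [ɣ] before /ɸ/ (stop → fricative, matching a fricative) — only manner changes, and always toward the following segment.

manner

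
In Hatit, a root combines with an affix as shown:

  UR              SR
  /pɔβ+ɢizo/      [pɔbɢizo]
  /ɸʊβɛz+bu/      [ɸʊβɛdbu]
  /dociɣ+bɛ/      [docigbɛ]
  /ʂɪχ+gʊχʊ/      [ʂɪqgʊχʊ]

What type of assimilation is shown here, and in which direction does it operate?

regressive manner assimilation

The segment that alternates is /β/, which surfaces as [b] when adjacent to /ɢ/.
The change fricative → stop matches the manner of the following /ɢ/, identifying this as manner assimilation.
Place and voice are unchanged, so the assimilation is partial, not total.
The other alternating forms pattern the same way: /z/ → [d] before /b/ (fricative → stop, matching a stop); /ɣ/ → [g] before /b/ (fricative → stop, matching a stop); /χ/ → [q] before /g/ (fricative → stop, matching a stop) — only manner changes, and always toward the following segment.
The trigger is the following segment, so the direction is regressive (anticipatory).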